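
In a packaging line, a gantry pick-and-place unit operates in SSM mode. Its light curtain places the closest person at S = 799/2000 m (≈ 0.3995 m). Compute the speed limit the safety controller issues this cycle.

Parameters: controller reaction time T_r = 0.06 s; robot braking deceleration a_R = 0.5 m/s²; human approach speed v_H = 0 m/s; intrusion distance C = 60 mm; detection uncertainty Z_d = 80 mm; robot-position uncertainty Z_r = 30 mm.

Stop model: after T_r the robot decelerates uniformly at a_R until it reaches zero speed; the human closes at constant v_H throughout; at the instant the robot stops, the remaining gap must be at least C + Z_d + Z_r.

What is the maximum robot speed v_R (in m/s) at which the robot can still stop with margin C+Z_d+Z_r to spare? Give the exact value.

v_R_max = 9/20 m/s = 0.4500 m/s

collect terms ⇒ (1)·v_R² + (3/50)·v_R + (-459/2000) = 0
  disc = (3/50)² − 4·(1)·(-459/2000) = 576/625 ; √disc = 24/25
  v_R = (−(3/50) + 24/25) / (2·(1)) = 9/20 m/s
check:
stop time T_s = (9/20)/(1/2) = 0.9000 s
robot covers v_R·T_r = 0.4500·0.0600 = 0.0270 m before braking
robot covers 0.4500·0.9000 − ½·0.5000·0.9000² = 0.2025 m while stopping
human closes 0.0000·0.9600 = 0.0000 m
residual clearance needed = 0.0600+0.0800+0.0300 = 0.1700 m
sum ≈ 0.0270+0.2025+0.0000+0.1700 ≈ 0.3995 m = S ✓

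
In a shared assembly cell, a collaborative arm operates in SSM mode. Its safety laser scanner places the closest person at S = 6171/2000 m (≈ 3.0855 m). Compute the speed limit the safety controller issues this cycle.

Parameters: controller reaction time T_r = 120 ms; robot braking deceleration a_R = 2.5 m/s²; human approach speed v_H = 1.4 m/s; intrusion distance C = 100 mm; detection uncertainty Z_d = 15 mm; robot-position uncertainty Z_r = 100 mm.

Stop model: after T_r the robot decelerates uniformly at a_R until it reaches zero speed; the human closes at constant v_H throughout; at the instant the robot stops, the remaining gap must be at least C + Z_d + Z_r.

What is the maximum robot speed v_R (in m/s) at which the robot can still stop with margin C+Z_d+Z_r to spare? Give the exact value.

at the boundary: (1/5)·v² + (17/25)·v + (-1081/400) = 0
  disc = (17/25)² − 4·(1/5)·(-1081/400) = 6561/2500 ; √disc = 81/50
  v_R = (−(17/25) + 81/50) / (2·(1/5)) = 47/20 m/s
check:
T_s = v_R/a_R = (47/20)/(5/2) = 0.9400 s
robot covers v_R·T_r = 2.3500·0.1200 = 0.2820 m before braking
braking distance = 2.3500²/(2·2.5000) = 1.1045 m
human closes 1.4000·1.0600 = 1.4840 m
margins: 0.1000+0.0150+0.1000 = 0.2150 m
sum ≈ 0.2820+1.1045+1.4840+0.2150 ≈ 3.0855 m = S ✓

v_R_max = 47/20 m/s = 2.3500 m/s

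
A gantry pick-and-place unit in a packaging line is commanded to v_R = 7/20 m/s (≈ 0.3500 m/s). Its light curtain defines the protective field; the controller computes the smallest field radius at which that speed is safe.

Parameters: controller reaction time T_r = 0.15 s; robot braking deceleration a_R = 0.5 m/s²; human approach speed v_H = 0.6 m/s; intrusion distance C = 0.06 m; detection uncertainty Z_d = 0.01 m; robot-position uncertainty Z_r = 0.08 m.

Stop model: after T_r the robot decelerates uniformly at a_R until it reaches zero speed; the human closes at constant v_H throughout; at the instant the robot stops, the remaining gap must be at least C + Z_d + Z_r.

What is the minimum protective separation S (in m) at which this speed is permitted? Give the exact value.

S_min = 167/200 m = 0.8350 m

stop time T_s = (7/20)/(1/2) = 0.7000 s
robot covers v_R·T_r = 0.3500·0.1500 = 0.0525 m before braking
robot under decel: 0.3500²/(2·0.5000) = 0.1225 m
person approaches 0.6000·(0.1500+0.7000) = 0.5100 m
margins: 0.0600+0.0100+0.0800 = 0.1500 m
S_min ≈ 0.0525+0.1225+0.5100+0.1500  ⇒  S_min = 167/200 m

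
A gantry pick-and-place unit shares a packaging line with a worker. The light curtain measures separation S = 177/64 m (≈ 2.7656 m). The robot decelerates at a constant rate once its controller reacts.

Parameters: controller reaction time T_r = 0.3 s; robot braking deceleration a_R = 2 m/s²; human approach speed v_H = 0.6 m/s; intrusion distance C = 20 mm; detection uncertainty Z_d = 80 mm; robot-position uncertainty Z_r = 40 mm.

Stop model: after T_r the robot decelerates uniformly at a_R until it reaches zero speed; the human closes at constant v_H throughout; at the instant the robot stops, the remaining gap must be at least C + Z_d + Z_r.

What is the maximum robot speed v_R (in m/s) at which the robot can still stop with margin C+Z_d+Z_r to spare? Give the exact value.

quadratic (1/4)·v² + (3/5)·v + (-3913/1600) = 0
  disc = (3/5)² − 4·(1/4)·(-3913/1600) = 4489/1600 ; √disc = 67/40
  v_R = (−(3/5) + 67/40) / (2·(1/4)) = 43/20 m/s
check:
braking lasts T_s = (43/20)/2 = 1.0750 s
robot in T_r: 2.1500·0.3000 = 0.6450 m
braking distance = 2.1500²/(2·2.0000) = 1.1556 m
human closes 0.6000·1.3750 = 0.8250 m
C+Z_d+Z_r = 0.0200+0.0800+0.0400 = 0.1400 m
sum ≈ 0.6450+1.1556+0.8250+0.1400 ≈ 2.7656 m = S ✓

v_R_max = 43/20 m/s = 2.1500 m/s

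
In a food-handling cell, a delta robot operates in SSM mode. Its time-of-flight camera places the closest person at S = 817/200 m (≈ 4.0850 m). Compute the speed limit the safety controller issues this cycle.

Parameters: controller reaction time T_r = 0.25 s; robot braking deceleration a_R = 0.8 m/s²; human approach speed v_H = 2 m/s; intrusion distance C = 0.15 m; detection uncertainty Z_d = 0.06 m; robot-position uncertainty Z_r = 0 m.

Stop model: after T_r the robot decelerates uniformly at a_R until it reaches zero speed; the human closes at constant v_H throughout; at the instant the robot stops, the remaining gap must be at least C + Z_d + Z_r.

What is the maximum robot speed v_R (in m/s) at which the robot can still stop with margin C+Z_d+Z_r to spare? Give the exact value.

at the boundary: (5/8)·v² + (11/4)·v + (-27/8) = 0
  disc = (11/4)² − 4·(5/8)·(-27/8) = 16 ; √disc = 4
  v_R = (−(11/4) + 4) / (2·(5/8)) = 1 m/s
check:
T_s = v_R/a_R = 1/(4/5) = 1.2500 s
robot covers v_R·T_r = 1.0000·0.2500 = 0.2500 m before braking
robot covers 1.0000·1.2500 − ½·0.8000·1.2500² = 0.6250 m while stopping
person approaches 2.0000·(0.2500+1.2500) = 3.0000 m
residual clearance needed = 0.1500+0.0600+0.0000 = 0.2100 m
sum ≈ 0.2500+0.6250+3.0000+0.2100 ≈ 4.0850 m = S ✓

v_R_max = 1 m/s = 1.0000 m/s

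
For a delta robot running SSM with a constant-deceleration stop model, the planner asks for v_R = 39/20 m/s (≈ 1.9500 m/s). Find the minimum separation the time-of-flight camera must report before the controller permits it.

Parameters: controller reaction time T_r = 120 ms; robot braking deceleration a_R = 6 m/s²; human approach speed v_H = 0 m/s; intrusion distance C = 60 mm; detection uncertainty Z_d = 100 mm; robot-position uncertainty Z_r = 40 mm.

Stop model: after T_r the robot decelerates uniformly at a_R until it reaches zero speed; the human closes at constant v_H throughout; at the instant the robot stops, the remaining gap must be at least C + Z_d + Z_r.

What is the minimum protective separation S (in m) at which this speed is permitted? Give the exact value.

S_min = 6007/8000 m = 0.7509 m

braking lasts T_s = (39/20)/6 = 0.3250 s
reaction-phase robot travel = 1.9500·0.1200 = 0.2340 m
robot under decel: 1.9500²/(2·6.0000) = 0.3169 m
human over T_r+T_s: 0.0000·(0.1200+0.3250) = 0.0000 m
margins: 0.0600+0.1000+0.0400 = 0.2000 m
S_min ≈ 0.2340+0.3169+0.0000+0.2000  ⇒  S_min = 6007/8000 m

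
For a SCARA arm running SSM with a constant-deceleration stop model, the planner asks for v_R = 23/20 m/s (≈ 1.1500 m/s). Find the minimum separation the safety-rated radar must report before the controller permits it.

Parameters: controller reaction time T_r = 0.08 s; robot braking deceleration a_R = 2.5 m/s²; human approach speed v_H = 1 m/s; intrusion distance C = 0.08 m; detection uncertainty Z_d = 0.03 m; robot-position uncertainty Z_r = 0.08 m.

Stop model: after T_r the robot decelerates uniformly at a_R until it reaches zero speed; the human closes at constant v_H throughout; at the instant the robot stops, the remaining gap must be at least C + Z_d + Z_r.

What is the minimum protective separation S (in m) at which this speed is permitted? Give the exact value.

S_min = 2173/2000 m = 1.0865 m

braking lasts T_s = (23/20)/(5/2) = 0.4600 s
robot in T_r: 1.1500·0.0800 = 0.0920 m
robot covers 1.1500·0.4600 − ½·2.5000·0.4600² = 0.2645 m while stopping
person approaches 1.0000·(0.0800+0.4600) = 0.5400 m
residual clearance needed = 0.0800+0.0300+0.0800 = 0.1900 m
S_min ≈ 0.0920+0.2645+0.5400+0.1900  ⇒  S_min = 2173/2000 m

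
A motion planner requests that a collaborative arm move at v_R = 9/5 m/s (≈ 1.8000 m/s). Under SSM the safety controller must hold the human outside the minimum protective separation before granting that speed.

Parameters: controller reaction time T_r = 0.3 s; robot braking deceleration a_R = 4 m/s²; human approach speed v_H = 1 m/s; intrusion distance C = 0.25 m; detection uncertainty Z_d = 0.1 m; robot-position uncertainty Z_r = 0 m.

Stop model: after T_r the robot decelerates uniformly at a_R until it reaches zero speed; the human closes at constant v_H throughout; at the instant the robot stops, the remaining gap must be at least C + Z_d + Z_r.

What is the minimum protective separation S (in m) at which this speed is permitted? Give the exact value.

S_min = 409/200 m = 2.0450 m

T_s = v_R/a_R = (9/5)/4 = 0.4500 s
reaction-phase robot travel = 1.8000·0.3000 = 0.5400 m
robot covers 1.8000·0.4500 − ½·4.0000·0.4500² = 0.4050 m while stopping
person approaches 1.0000·(0.3000+0.4500) = 0.7500 m
C+Z_d+Z_r = 0.2500+0.1000+0.0000 = 0.3500 m
S_min ≈ 0.5400+0.4050+0.7500+0.3500  ⇒  S_min = 409/200 m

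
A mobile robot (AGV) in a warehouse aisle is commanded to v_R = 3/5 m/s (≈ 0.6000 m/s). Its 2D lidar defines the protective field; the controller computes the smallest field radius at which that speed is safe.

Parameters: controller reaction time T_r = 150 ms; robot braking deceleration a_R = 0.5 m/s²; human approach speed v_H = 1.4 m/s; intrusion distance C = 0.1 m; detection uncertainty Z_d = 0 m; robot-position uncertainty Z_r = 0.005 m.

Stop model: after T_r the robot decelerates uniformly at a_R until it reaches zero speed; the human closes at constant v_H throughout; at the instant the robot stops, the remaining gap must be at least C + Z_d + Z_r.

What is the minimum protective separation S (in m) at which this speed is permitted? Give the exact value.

stop time T_s = (3/5)/(1/2) = 1.2000 s
reaction-phase robot travel = 0.6000·0.1500 = 0.0900 m
robot covers 0.6000·1.2000 − ½·0.5000·1.2000² = 0.3600 m while stopping
human over T_r+T_s: 1.4000·(0.1500+1.2000) = 1.8900 m
residual clearance needed = 0.1000+0.0000+0.0050 = 0.1050 m
S_min ≈ 0.0900+0.3600+1.8900+0.1050  ⇒  S_min = 489/200 m

S_min = 489/200 m = 2.4450 m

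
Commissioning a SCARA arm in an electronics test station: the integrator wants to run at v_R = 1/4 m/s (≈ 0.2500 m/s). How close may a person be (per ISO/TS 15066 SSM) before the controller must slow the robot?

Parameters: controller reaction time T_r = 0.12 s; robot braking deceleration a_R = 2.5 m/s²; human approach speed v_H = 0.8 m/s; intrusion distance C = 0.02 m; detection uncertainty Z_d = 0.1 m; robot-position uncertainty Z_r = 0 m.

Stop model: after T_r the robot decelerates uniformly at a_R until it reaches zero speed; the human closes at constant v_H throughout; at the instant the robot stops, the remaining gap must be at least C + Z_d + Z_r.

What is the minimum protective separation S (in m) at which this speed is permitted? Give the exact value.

T_s = v_R/a_R = (1/4)/(5/2) = 0.1000 s
reaction-phase robot travel = 0.2500·0.1200 = 0.0300 m
robot under decel: 0.2500²/(2·2.5000) = 0.0125 m
person approaches 0.8000·(0.1200+0.1000) = 0.1760 m
C+Z_d+Z_r = 0.0200+0.1000+0.0000 = 0.1200 m
S_min ≈ 0.0300+0.0125+0.1760+0.1200  ⇒  S_min = 677/2000 m

S_min = 677/2000 m = 0.3385 m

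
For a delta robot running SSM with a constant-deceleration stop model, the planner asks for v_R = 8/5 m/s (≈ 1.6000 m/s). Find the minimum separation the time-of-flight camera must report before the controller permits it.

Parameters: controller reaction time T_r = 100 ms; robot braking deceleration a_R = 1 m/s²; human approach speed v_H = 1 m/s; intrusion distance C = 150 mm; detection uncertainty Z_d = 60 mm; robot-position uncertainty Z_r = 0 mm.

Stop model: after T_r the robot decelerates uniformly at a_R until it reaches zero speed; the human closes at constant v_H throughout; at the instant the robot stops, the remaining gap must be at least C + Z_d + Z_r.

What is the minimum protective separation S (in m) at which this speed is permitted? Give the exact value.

S_min = 67/20 m = 3.3500 m

braking lasts T_s = (8/5)/1 = 1.6000 s
reaction-phase robot travel = 1.6000·0.1000 = 0.1600 m
robot under decel: 1.6000²/(2·1.0000) = 1.2800 m
person approaches 1.0000·(0.1000+1.6000) = 1.7000 m
C+Z_d+Z_r = 0.1500+0.0600+0.0000 = 0.2100 m
S_min ≈ 0.1600+1.2800+1.7000+0.2100  ⇒  S_min = 67/20 m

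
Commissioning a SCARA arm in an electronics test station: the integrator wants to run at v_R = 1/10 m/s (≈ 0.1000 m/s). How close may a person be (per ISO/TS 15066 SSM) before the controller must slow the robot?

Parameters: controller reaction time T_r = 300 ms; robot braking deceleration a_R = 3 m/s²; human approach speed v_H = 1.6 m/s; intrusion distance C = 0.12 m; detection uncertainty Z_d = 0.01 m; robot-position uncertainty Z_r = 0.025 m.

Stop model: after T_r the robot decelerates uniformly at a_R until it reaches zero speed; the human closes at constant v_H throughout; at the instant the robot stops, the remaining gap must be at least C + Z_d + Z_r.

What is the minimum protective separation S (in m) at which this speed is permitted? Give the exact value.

S_min = 18/25 m = 0.7200 m

braking lasts T_s = (1/10)/3 = 0.0333 s
reaction-phase robot travel = 0.1000·0.3000 = 0.0300 m
robot covers 0.1000·0.0333 − ½·3.0000·0.0333² = 0.0017 m while stopping
human over T_r+T_s: 1.6000·(0.3000+0.0333) = 0.5333 m
margins: 0.1200+0.0100+0.0250 = 0.1550 m
S_min ≈ 0.0300+0.0017+0.5333+0.1550  ⇒  S_min = 18/25 m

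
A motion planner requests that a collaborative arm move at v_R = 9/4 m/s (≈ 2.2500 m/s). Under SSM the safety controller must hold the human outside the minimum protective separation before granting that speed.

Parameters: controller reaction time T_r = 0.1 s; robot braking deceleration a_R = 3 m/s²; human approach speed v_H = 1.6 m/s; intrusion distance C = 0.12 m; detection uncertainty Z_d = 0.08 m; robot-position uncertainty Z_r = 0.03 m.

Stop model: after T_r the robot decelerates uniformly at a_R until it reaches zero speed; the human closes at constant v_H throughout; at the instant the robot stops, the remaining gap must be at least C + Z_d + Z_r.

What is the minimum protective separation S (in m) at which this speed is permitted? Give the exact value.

S_min = 2127/800 m = 2.6587 m

braking lasts T_s = (9/4)/3 = 0.7500 s
reaction-phase robot travel = 2.2500·0.1000 = 0.2250 m
robot covers 2.2500·0.7500 − ½·3.0000·0.7500² = 0.8438 m while stopping
human closes 1.6000·0.8500 = 1.3600 m
margins: 0.1200+0.0800+0.0300 = 0.2300 m
S_min ≈ 0.2250+0.8438+1.3600+0.2300  ⇒  S_min = 2127/800 m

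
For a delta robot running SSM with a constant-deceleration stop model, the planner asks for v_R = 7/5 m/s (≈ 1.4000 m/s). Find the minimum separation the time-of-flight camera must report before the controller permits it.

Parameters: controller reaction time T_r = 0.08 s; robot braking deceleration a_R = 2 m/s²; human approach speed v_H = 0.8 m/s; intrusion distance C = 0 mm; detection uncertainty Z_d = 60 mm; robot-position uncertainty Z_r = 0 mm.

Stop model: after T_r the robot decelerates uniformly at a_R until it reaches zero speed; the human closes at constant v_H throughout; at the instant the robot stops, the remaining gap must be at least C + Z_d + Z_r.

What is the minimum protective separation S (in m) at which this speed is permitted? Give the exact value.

S_min = 643/500 m = 1.2860 m

T_s = v_R/a_R = (7/5)/2 = 0.7000 s
reaction-phase robot travel = 1.4000·0.0800 = 0.1120 m
robot covers 1.4000·0.7000 − ½·2.0000·0.7000² = 0.4900 m while stopping
human closes 0.8000·0.7800 = 0.6240 m
residual clearance needed = 0.0000+0.0600+0.0000 = 0.0600 m
S_min ≈ 0.1120+0.4900+0.6240+0.0600  ⇒  S_min = 643/500 m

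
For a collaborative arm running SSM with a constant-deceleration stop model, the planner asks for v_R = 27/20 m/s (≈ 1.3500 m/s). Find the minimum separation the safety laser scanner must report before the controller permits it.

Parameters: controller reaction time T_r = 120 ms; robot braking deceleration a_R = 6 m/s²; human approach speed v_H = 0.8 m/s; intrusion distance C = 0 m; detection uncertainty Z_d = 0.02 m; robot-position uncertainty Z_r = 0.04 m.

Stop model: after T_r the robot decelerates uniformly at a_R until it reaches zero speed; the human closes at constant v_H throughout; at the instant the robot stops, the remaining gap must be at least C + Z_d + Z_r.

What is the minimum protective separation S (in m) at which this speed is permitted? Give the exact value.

S_min = 5199/8000 m = 0.6499 m

T_s = v_R/a_R = (27/20)/6 = 0.2250 s
robot in T_r: 1.3500·0.1200 = 0.1620 m
braking distance = 1.3500²/(2·6.0000) = 0.1519 m
human over T_r+T_s: 0.8000·(0.1200+0.2250) = 0.2760 m
margins: 0.0000+0.0200+0.0400 = 0.0600 m
S_min ≈ 0.1620+0.1519+0.2760+0.0600  ⇒  S_min = 5199/8000 m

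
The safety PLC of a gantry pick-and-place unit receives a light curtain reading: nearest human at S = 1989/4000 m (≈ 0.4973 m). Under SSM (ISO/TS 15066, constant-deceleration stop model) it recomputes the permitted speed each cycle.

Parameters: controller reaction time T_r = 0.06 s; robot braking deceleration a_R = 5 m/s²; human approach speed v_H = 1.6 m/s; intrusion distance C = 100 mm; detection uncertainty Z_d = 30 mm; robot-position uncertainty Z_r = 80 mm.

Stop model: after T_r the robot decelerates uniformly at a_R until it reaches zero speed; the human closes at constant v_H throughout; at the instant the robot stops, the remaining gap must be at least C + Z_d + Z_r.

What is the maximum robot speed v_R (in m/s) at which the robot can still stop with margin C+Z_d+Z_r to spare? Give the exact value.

collect terms ⇒ (1/10)·v_R² + (19/50)·v_R + (-153/800) = 0
  disc = (19/50)² − 4·(1/10)·(-153/800) = 2209/10000 ; √disc = 47/100
  v_R = (−(19/50) + 47/100) / (2·(1/10)) = 9/20 m/s
check:
T_s = v_R/a_R = (9/20)/5 = 0.0900 s
robot in T_r: 0.4500·0.0600 = 0.0270 m
braking distance = 0.4500²/(2·5.0000) = 0.0203 m
person approaches 1.6000·(0.0600+0.0900) = 0.2400 m
C+Z_d+Z_r = 0.1000+0.0300+0.0800 = 0.2100 m
sum ≈ 0.0270+0.0203+0.2400+0.2100 ≈ 0.4973 m = S ✓

v_R_max = 9/20 m/s = 0.4500 m/s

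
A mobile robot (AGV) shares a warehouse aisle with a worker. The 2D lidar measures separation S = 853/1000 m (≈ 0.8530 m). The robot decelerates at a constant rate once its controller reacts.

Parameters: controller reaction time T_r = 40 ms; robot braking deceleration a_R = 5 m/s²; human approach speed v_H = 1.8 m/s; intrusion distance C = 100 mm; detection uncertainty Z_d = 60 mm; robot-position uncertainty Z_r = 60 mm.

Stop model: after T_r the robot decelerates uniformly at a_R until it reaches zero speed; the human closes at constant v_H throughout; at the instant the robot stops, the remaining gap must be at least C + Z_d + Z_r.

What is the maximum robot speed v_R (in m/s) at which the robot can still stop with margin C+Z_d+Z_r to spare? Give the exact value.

quadratic (1/10)·v² + (2/5)·v + (-561/1000) = 0
  disc = (2/5)² − 4·(1/10)·(-561/1000) = 961/2500 ; √disc = 31/50
  v_R = (−(2/5) + 31/50) / (2·(1/10)) = 11/10 m/s
check:
T_s = v_R/a_R = (11/10)/5 = 0.2200 s
robot covers v_R·T_r = 1.1000·0.0400 = 0.0440 m before braking
robot under decel: 1.1000²/(2·5.0000) = 0.1210 m
person approaches 1.8000·(0.0400+0.2200) = 0.4680 m
C+Z_d+Z_r = 0.1000+0.0600+0.0600 = 0.2200 m
sum ≈ 0.0440+0.1210+0.4680+0.2200 ≈ 0.8530 m = S ✓

v_R_max = 11/10 m/s = 1.1000 m/s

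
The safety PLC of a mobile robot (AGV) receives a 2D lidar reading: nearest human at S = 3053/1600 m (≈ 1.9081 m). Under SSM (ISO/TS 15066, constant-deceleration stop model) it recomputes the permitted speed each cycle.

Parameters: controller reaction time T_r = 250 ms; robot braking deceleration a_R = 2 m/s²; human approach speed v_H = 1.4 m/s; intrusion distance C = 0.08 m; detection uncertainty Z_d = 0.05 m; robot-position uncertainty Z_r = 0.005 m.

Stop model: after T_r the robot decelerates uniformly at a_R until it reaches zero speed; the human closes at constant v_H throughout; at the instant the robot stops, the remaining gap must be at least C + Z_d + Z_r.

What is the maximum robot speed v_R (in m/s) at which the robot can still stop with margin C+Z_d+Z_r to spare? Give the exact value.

collect terms ⇒ (1/4)·v_R² + (19/20)·v_R + (-2277/1600) = 0
  disc = (19/20)² − 4·(1/4)·(-2277/1600) = 3721/1600 ; √disc = 61/40
  v_R = (−(19/20) + 61/40) / (2·(1/4)) = 23/20 m/s
check:
stop time T_s = (23/20)/2 = 0.5750 s
robot covers v_R·T_r = 1.1500·0.2500 = 0.2875 m before braking
braking distance = 1.1500²/(2·2.0000) = 0.3306 m
person approaches 1.4000·(0.2500+0.5750) = 1.1550 m
margins: 0.0800+0.0500+0.0050 = 0.1350 m
sum ≈ 0.2875+0.3306+1.1550+0.1350 ≈ 1.9081 m = S ✓

v_R_max = 23/20 m/s = 1.1500 m/s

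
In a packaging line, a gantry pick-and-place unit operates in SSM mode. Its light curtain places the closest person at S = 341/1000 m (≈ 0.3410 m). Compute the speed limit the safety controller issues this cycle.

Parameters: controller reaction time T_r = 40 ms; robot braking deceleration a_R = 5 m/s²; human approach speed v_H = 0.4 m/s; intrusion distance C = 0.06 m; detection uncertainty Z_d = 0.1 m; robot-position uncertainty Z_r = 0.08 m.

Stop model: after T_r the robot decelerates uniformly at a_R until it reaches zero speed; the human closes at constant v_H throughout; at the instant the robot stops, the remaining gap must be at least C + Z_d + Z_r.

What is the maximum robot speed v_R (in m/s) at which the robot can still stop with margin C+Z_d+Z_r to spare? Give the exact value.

quadratic (1/10)·v² + (3/25)·v + (-17/200) = 0
  disc = (3/25)² − 4·(1/10)·(-17/200) = 121/2500 ; √disc = 11/50
  v_R = (−(3/25) + 11/50) / (2·(1/10)) = 1/2 m/s
check:
braking lasts T_s = (1/2)/5 = 0.1000 s
reaction-phase robot travel = 0.5000·0.0400 = 0.0200 m
braking distance = 0.5000²/(2·5.0000) = 0.0250 m
human closes 0.4000·0.1400 = 0.0560 m
residual clearance needed = 0.0600+0.1000+0.0800 = 0.2400 m
sum ≈ 0.0200+0.0250+0.0560+0.2400 ≈ 0.3410 m = S ✓

v_R_max = 1/2 m/s = 0.5000 m/s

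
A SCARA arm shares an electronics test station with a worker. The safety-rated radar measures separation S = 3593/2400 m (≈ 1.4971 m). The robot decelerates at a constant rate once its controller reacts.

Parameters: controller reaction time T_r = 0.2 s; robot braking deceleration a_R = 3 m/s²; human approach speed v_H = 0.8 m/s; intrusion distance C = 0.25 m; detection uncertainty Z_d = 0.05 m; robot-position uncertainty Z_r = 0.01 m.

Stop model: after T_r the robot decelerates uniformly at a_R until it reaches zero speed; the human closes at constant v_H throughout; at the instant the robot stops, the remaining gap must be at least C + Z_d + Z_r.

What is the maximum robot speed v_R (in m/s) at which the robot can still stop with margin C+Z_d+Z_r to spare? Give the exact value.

v_R_max = 29/20 m/s = 1.4500 m/s

at the boundary: (1/6)·v² + (7/15)·v + (-493/480) = 0
  disc = (7/15)² − 4·(1/6)·(-493/480) = 361/400 ; √disc = 19/20
  v_R = (−(7/15) + 19/20) / (2·(1/6)) = 29/20 m/s
check:
braking lasts T_s = (29/20)/3 = 0.4833 s
robot in T_r: 1.4500·0.2000 = 0.2900 m
braking distance = 1.4500²/(2·3.0000) = 0.3504 m
human closes 0.8000·0.6833 = 0.5467 m
C+Z_d+Z_r = 0.2500+0.0500+0.0100 = 0.3100 m
sum ≈ 0.2900+0.3504+0.5467+0.3100 ≈ 1.4971 m = S ✓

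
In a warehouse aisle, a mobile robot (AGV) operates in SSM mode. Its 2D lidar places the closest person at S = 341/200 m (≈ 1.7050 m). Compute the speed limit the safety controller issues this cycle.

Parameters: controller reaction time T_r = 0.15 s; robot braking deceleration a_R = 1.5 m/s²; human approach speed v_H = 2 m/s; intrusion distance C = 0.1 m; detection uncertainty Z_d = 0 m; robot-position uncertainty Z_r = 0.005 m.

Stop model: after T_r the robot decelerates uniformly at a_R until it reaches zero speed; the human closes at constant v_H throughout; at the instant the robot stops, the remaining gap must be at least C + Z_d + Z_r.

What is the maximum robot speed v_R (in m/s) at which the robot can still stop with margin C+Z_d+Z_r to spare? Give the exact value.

v_R_max = 3/4 m/s = 0.7500 m/s

collect terms ⇒ (1/3)·v_R² + (89/60)·v_R + (-13/10) = 0
  disc = (89/60)² − 4·(1/3)·(-13/10) = 14161/3600 ; √disc = 119/60
  v_R = (−(89/60) + 119/60) / (2·(1/3)) = 3/4 m/s
check:
braking lasts T_s = (3/4)/(3/2) = 0.5000 s
reaction-phase robot travel = 0.7500·0.1500 = 0.1125 m
robot under decel: 0.7500²/(2·1.5000) = 0.1875 m
person approaches 2.0000·(0.1500+0.5000) = 1.3000 m
residual clearance needed = 0.1000+0.0000+0.0050 = 0.1050 m
sum ≈ 0.1125+0.1875+1.3000+0.1050 ≈ 1.7050 m = S ✓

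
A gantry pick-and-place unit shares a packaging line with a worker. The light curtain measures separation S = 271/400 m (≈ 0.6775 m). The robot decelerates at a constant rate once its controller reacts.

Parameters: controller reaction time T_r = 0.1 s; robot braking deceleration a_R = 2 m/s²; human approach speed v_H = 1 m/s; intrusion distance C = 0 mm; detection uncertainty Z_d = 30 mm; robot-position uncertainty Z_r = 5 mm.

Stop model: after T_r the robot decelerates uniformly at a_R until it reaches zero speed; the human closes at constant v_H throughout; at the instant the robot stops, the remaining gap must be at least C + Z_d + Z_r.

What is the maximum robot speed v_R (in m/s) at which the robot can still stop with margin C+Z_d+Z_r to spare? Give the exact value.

v_R_max = 7/10 m/s = 0.7000 m/s

quadratic (1/4)·v² + (3/5)·v + (-217/400) = 0
  disc = (3/5)² − 4·(1/4)·(-217/400) = 361/400 ; √disc = 19/20
  v_R = (−(3/5) + 19/20) / (2·(1/4)) = 7/10 m/s
check:
T_s = v_R/a_R = (7/10)/2 = 0.3500 s
robot covers v_R·T_r = 0.7000·0.1000 = 0.0700 m before braking
robot covers 0.7000·0.3500 − ½·2.0000·0.3500² = 0.1225 m while stopping
human over T_r+T_s: 1.0000·(0.1000+0.3500) = 0.4500 m
residual clearance needed = 0.0000+0.0300+0.0050 = 0.0350 m
sum ≈ 0.0700+0.1225+0.4500+0.0350 ≈ 0.6775 m = S ✓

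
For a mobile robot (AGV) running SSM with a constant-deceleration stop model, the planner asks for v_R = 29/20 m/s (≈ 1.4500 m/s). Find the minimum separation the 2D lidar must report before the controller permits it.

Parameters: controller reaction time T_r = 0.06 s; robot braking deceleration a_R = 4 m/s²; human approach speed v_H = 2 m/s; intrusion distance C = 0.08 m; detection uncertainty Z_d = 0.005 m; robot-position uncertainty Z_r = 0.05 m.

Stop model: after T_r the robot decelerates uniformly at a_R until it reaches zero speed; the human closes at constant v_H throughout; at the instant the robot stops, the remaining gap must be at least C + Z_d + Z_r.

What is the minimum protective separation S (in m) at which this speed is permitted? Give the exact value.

braking lasts T_s = (29/20)/4 = 0.3625 s
reaction-phase robot travel = 1.4500·0.0600 = 0.0870 m
braking distance = 1.4500²/(2·4.0000) = 0.2628 m
human over T_r+T_s: 2.0000·(0.0600+0.3625) = 0.8450 m
C+Z_d+Z_r = 0.0800+0.0050+0.0500 = 0.1350 m
S_min ≈ 0.0870+0.2628+0.8450+0.1350  ⇒  S_min = 21277/16000 m

S_min = 21277/16000 m = 1.3298 m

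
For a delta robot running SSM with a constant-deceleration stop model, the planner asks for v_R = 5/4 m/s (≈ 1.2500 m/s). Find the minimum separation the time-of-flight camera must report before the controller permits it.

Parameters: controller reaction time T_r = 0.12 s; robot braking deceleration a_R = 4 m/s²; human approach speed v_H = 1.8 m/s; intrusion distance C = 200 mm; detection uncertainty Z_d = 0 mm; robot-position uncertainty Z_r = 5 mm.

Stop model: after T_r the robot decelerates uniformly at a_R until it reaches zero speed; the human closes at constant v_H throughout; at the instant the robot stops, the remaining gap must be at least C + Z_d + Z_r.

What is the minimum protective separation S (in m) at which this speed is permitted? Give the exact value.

braking lasts T_s = (5/4)/4 = 0.3125 s
robot covers v_R·T_r = 1.2500·0.1200 = 0.1500 m before braking
braking distance = 1.2500²/(2·4.0000) = 0.1953 m
human closes 1.8000·0.4325 = 0.7785 m
C+Z_d+Z_r = 0.2000+0.0000+0.0050 = 0.2050 m
S_min ≈ 0.1500+0.1953+0.7785+0.2050  ⇒  S_min = 21261/16000 m

S_min = 21261/16000 m = 1.3288 m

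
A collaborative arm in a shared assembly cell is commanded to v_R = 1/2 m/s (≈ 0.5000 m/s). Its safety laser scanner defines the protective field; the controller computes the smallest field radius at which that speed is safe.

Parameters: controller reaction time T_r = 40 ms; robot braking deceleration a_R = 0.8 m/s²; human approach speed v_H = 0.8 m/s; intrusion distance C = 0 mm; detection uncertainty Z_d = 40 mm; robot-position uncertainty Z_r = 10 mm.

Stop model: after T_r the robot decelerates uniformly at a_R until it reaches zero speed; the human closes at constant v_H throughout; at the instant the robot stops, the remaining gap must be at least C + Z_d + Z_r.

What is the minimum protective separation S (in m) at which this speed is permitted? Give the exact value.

braking lasts T_s = (1/2)/(4/5) = 0.6250 s
reaction-phase robot travel = 0.5000·0.0400 = 0.0200 m
robot under decel: 0.5000²/(2·0.8000) = 0.1562 m
person approaches 0.8000·(0.0400+0.6250) = 0.5320 m
margins: 0.0000+0.0400+0.0100 = 0.0500 m
S_min ≈ 0.0200+0.1562+0.5320+0.0500  ⇒  S_min = 3033/4000 m

S_min = 3033/4000 m = 0.7582 m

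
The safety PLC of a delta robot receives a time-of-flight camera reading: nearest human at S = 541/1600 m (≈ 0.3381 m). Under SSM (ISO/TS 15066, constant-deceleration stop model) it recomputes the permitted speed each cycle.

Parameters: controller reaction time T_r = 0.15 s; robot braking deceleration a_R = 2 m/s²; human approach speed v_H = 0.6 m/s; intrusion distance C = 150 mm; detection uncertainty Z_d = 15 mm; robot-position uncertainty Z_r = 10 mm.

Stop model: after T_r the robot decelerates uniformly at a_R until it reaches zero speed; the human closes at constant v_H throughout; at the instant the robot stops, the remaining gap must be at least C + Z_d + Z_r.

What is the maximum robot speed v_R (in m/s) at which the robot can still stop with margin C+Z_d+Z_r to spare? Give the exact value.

collect terms ⇒ (1/4)·v_R² + (9/20)·v_R + (-117/1600) = 0
  disc = (9/20)² − 4·(1/4)·(-117/1600) = 441/1600 ; √disc = 21/40
  v_R = (−(9/20) + 21/40) / (2·(1/4)) = 3/20 m/s
check:
stop time T_s = (3/20)/2 = 0.0750 s
robot in T_r: 0.1500·0.1500 = 0.0225 m
robot under decel: 0.1500²/(2·2.0000) = 0.0056 m
human closes 0.6000·0.2250 = 0.1350 m
residual clearance needed = 0.1500+0.0150+0.0100 = 0.1750 m
sum ≈ 0.0225+0.0056+0.1350+0.1750 ≈ 0.3381 m = S ✓

v_R_max = 3/20 m/s = 0.1500 m/s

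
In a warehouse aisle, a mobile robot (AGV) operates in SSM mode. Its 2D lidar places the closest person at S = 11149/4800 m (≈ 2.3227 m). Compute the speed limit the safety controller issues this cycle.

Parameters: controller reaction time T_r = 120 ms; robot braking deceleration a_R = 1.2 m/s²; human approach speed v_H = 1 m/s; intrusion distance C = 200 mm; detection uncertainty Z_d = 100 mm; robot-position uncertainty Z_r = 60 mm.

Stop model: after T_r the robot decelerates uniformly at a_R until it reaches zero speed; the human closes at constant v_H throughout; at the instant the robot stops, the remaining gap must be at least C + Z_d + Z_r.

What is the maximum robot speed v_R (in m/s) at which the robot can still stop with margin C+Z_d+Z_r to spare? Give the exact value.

collect terms ⇒ (5/12)·v_R² + (143/150)·v_R + (-1769/960) = 0
  disc = (143/150)² − 4·(5/12)·(-1769/960) = 159201/40000 ; √disc = 399/200
  v_R = (−(143/150) + 399/200) / (2·(5/12)) = 5/4 m/s
check:
stop time T_s = (5/4)/(6/5) = 1.0417 s
robot covers v_R·T_r = 1.2500·0.1200 = 0.1500 m before braking
robot under decel: 1.2500²/(2·1.2000) = 0.6510 m
person approaches 1.0000·(0.1200+1.0417) = 1.1617 m
residual clearance needed = 0.2000+0.1000+0.0600 = 0.3600 m
sum ≈ 0.1500+0.6510+1.1617+0.3600 ≈ 2.3227 m = S ✓

v_R_max = 5/4 m/s = 1.2500 m/s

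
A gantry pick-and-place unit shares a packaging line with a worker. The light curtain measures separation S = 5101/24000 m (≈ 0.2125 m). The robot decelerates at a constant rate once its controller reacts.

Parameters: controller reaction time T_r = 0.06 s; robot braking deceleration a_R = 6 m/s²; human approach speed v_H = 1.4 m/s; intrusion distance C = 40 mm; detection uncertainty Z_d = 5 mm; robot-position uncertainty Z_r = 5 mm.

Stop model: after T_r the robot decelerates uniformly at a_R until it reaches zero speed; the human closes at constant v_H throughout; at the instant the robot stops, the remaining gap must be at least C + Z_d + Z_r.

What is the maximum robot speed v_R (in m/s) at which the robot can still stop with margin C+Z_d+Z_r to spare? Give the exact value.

v_R_max = 1/4 m/s = 0.2500 m/s

collect terms ⇒ (1/12)·v_R² + (22/75)·v_R + (-377/4800) = 0
  disc = (22/75)² − 4·(1/12)·(-377/4800) = 4489/40000 ; √disc = 67/200
  v_R = (−(22/75) + 67/200) / (2·(1/12)) = 1/4 m/s
check:
stop time T_s = (1/4)/6 = 0.0417 s
reaction-phase robot travel = 0.2500·0.0600 = 0.0150 m
braking distance = 0.2500²/(2·6.0000) = 0.0052 m
human closes 1.4000·0.1017 = 0.1423 m
margins: 0.0400+0.0050+0.0050 = 0.0500 m
sum ≈ 0.0150+0.0052+0.1423+0.0500 ≈ 0.2125 m = S ✓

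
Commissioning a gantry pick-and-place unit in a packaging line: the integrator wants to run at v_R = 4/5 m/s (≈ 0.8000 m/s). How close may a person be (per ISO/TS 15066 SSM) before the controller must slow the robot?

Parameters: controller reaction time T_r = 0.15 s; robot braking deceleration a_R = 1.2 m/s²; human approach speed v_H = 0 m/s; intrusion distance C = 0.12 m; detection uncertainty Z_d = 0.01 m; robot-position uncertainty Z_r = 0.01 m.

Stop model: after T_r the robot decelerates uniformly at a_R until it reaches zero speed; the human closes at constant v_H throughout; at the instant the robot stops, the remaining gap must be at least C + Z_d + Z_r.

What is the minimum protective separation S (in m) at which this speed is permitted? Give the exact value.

braking lasts T_s = (4/5)/(6/5) = 0.6667 s
robot covers v_R·T_r = 0.8000·0.1500 = 0.1200 m before braking
braking distance = 0.8000²/(2·1.2000) = 0.2667 m
human closes 0.0000·0.8167 = 0.0000 m
margins: 0.1200+0.0100+0.0100 = 0.1400 m
S_min ≈ 0.1200+0.2667+0.0000+0.1400  ⇒  S_min = 79/150 m

S_min = 79/150 m = 0.5267 m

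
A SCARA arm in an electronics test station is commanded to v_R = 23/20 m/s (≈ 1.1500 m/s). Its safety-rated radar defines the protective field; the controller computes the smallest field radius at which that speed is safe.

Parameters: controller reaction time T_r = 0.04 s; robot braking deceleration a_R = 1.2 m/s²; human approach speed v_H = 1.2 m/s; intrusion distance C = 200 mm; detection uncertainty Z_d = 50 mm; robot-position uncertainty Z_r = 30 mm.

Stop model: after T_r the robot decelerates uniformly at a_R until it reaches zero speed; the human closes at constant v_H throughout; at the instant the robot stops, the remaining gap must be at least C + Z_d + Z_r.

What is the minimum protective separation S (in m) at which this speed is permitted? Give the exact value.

T_s = v_R/a_R = (23/20)/(6/5) = 0.9583 s
robot in T_r: 1.1500·0.0400 = 0.0460 m
braking distance = 1.1500²/(2·1.2000) = 0.5510 m
human closes 1.2000·0.9983 = 1.1980 m
C+Z_d+Z_r = 0.2000+0.0500+0.0300 = 0.2800 m
S_min ≈ 0.0460+0.5510+1.1980+0.2800  ⇒  S_min = 49801/24000 m

S_min = 49801/24000 m = 2.0750 m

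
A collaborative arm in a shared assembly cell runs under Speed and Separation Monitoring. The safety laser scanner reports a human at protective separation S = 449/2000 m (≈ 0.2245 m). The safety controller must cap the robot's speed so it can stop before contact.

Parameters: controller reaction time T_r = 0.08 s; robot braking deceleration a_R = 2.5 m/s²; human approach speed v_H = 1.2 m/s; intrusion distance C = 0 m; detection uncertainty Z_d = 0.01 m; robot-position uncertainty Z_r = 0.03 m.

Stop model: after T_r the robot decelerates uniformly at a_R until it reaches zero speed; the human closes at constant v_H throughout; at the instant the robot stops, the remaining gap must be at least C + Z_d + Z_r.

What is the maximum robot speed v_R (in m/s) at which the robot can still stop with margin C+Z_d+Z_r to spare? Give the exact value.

v_R_max = 3/20 m/s = 0.1500 m/s

collect terms ⇒ (1/5)·v_R² + (14/25)·v_R + (-177/2000) = 0
  disc = (14/25)² − 4·(1/5)·(-177/2000) = 961/2500 ; √disc = 31/50
  v_R = (−(14/25) + 31/50) / (2·(1/5)) = 3/20 m/s
check:
T_s = v_R/a_R = (3/20)/(5/2) = 0.0600 s
robot in T_r: 0.1500·0.0800 = 0.0120 m
braking distance = 0.1500²/(2·2.5000) = 0.0045 m
human over T_r+T_s: 1.2000·(0.0800+0.0600) = 0.1680 m
C+Z_d+Z_r = 0.0000+0.0100+0.0300 = 0.0400 m
sum ≈ 0.0120+0.0045+0.1680+0.0400 ≈ 0.2245 m = S ✓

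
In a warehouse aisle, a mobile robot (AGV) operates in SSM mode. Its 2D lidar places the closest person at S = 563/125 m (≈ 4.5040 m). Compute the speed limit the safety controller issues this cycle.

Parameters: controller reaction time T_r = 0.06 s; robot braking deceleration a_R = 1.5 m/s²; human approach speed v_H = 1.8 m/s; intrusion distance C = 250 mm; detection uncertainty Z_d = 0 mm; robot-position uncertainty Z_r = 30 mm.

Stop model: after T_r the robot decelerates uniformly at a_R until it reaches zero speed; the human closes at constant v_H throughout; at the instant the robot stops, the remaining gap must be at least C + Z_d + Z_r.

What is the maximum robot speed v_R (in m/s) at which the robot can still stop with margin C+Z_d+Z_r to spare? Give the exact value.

v_R_max = 21/10 m/s = 2.1000 m/s

at the boundary: (1/3)·v² + (63/50)·v + (-1029/250) = 0
  disc = (63/50)² − 4·(1/3)·(-1029/250) = 17689/2500 ; √disc = 133/50
  v_R = (−(63/50) + 133/50) / (2·(1/3)) = 21/10 m/s
check:
T_s = v_R/a_R = (21/10)/(3/2) = 1.4000 s
robot covers v_R·T_r = 2.1000·0.0600 = 0.1260 m before braking
braking distance = 2.1000²/(2·1.5000) = 1.4700 m
person approaches 1.8000·(0.0600+1.4000) = 2.6280 m
margins: 0.2500+0.0000+0.0300 = 0.2800 m
sum ≈ 0.1260+1.4700+2.6280+0.2800 ≈ 4.5040 m = S ✓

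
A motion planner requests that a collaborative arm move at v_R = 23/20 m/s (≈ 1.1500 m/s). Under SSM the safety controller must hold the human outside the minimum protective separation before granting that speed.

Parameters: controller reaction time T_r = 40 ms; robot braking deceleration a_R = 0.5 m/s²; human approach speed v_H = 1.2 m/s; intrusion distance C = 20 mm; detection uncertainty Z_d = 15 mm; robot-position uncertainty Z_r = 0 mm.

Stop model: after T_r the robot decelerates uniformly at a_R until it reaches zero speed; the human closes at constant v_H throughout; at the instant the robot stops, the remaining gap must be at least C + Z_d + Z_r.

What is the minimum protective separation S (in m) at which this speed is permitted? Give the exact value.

stop time T_s = (23/20)/(1/2) = 2.3000 s
robot in T_r: 1.1500·0.0400 = 0.0460 m
braking distance = 1.1500²/(2·0.5000) = 1.3225 m
human over T_r+T_s: 1.2000·(0.0400+2.3000) = 2.8080 m
margins: 0.0200+0.0150+0.0000 = 0.0350 m
S_min ≈ 0.0460+1.3225+2.8080+0.0350  ⇒  S_min = 8423/2000 m

S_min = 8423/2000 m = 4.2115 m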